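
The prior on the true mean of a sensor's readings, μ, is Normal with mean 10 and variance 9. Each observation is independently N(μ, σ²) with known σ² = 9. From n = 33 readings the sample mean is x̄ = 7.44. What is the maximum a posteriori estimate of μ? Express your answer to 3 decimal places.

n = 33, x̄ = 7.44.
For a Normal prior and Normal likelihood with known variance, the posterior is Normal; its mode equals its mean, the precision-weighted average.
Prior precision 1/σ₀² = 1/9; data precision n/σ² = 33/9 = 11/3.
μ̂ = ((1/9)·10 + (11/3)·7.44) / (1/9 + 11/3) = (6388/225)/(34/9) = 3194/425 ≈ 7.515.

μ̂_MAP = 7.515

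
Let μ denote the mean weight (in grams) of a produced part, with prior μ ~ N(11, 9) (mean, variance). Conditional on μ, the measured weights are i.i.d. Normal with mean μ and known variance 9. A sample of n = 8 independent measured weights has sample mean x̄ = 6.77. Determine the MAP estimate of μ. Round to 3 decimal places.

n = 8, x̄ = 6.77.
For a Normal prior and Normal likelihood with known variance, the posterior is Normal; its mode equals its mean, the precision-weighted average.
Prior precision 1/σ₀² = 1/9; data precision n/σ² = 8/9.
μ̂ = ((1/9)·11 + (8/9)·6.77) / (1/9 + 8/9) = 7.24/1 = 7.240.

μ̂_MAP = 7.240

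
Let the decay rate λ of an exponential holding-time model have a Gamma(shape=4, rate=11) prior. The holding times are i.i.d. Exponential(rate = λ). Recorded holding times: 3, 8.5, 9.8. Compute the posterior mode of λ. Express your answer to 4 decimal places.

The Exponential(rate=λ) likelihood is ∝ λ^n e^(−λΣtᵢ). Here n = 3 and Σtᵢ = 3 + 8.5 + 9.8 = 21.3.
Posterior ∝ λ^3e^(−11λ) · λ^3e^(−21.3λ) = λ^6e^(−32.3λ), i.e. Gamma(7, 32.3).
Mode = (a−1)/b = 6/32.3 ≈ 0.1858.

λ̂_MAP = 0.1858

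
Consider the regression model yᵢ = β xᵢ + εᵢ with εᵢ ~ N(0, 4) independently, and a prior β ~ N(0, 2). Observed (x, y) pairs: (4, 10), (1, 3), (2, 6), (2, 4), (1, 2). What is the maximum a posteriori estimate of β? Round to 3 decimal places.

log p(β | y) = −Σ(yᵢ − βxᵢ)²/(2·4) − β²/(2·2) + const.
Setting the derivative to zero: Σxᵢ(yᵢ − βxᵢ)/4 − β/2 = 0, so β = Σxᵢyᵢ / (Σxᵢ² + σ²/τ²).
Σxᵢyᵢ = 4·10 + 1·3 + 2·6 + 2·4 + 1·2 = 65; Σxᵢ² = 26; σ²/τ² = 2.
β̂_MAP = 65 / (26 + 2) = 65/28 ≈ 2.321.

β̂_MAP = 2.321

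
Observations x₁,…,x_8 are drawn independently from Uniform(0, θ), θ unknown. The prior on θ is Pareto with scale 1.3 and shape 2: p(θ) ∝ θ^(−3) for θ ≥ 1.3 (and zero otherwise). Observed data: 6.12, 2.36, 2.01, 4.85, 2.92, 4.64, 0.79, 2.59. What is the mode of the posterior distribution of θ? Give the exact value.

The Uniform(0, θ) likelihood is θ^(−n) for θ ≥ max(xᵢ), zero otherwise. Here max(xᵢ) = 6.12.
Posterior ∝ θ^(−3) · θ^(−8) = θ^(−11) on θ ≥ max(1.3, 6.12) = 6.12.
This density is strictly decreasing in θ, so the posterior mode lies at the lower boundary of the support.

θ̂_MAP = 6.12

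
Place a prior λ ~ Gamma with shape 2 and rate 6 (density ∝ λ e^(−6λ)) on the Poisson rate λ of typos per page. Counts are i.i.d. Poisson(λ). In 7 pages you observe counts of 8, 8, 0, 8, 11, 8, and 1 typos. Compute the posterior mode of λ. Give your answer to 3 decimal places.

λ̂_MAP = 3.462

Σxᵢ = 8+8+0+8+11+8+1 = 44, with n = 7.
Posterior ∝ λe^(−6λ) · λ^44e^(−7λ) = λ^45e^(−13λ), i.e. Gamma(shape=46, rate=13).
The mode of a Gamma(a, b) with a ≥ 1 (shape–rate) is (a−1)/b = 45/13 ≈ 3.462.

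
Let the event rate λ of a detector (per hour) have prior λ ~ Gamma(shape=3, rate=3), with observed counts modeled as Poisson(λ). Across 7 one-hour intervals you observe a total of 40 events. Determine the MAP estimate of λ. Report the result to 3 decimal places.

λ̂_MAP = 4.200

Σxᵢ = 40, n = 7.
Posterior ∝ λ^2e^(−3λ) · λ^40e^(−7λ) = λ^42e^(−10λ), i.e. Gamma(shape=43, rate=10).
The mode of a Gamma(a, b) with a ≥ 1 (shape–rate) is (a−1)/b = 42/10 ≈ 4.200.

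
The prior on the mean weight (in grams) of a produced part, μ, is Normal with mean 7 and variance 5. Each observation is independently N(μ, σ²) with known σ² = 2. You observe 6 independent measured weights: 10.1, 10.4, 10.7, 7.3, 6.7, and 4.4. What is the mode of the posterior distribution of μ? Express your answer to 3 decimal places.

μ̂_MAP = 8.188

n = 6; x̄ = (10.1 + 10.4 + 10.7 + 7.3 + 6.7 + 4.4)/6 = 49.6/6 = 124/15 ≈ 8.2667.
For a Normal prior and Normal likelihood with known variance, the posterior is Normal; its mode equals its mean, the precision-weighted average.
Prior precision 1/σ₀² = 1/5 = 0.2; data precision n/σ² = 6/2 = 3.
μ̂ = (0.2·7 + 3·(124/15)) / (0.2 + 3) = 26.2/3.2 = 8.1875 ≈ 8.188.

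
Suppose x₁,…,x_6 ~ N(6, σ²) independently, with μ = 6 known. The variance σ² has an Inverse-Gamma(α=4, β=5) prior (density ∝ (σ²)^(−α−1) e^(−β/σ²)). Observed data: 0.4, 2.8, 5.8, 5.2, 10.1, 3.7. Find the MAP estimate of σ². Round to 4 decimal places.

Sum of squared deviations about the known mean: SS = (0.4−6)² + (2.8−6)² + (5.8−6)² + (5.2−6)² + (10.1−6)² + (3.7−6)² = 64.38.
The Normal likelihood contributes (σ²)^(−n/2) exp(−SS/(2σ²)), so the posterior is Inverse-Gamma(α + n/2, β + SS/2) = Inverse-Gamma(7, 37.19).
The mode of Inverse-Gamma(a, b) is b/(a+1) = 37.19/8 ≈ 4.6488.

σ̂²_MAP = 4.6488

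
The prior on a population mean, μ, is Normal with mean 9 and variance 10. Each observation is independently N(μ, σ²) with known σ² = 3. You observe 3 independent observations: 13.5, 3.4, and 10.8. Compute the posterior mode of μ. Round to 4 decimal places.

n = 3; x̄ = (13.5 + 3.4 + 10.8)/3 = 27.7/3 = 277/30 ≈ 9.2333.
For a Normal prior and Normal likelihood with known variance, the posterior is Normal; its mode equals its mean, the precision-weighted average.
Prior precision 1/σ₀² = 1/10 = 0.1; data precision n/σ² = 3/3 = 1.
μ̂ = (0.1·9 + 1·(277/30)) / (0.1 + 1) = (152/15)/1.1 = 304/33 ≈ 9.2121.

μ̂_MAP = 9.2121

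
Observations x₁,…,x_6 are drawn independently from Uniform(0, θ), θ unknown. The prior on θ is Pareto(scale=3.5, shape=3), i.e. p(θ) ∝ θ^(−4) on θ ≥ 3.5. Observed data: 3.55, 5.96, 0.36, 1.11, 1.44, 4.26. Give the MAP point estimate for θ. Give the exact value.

θ̂_MAP = 5.96

The Uniform(0, θ) likelihood is θ^(−n) for θ ≥ max(xᵢ), zero otherwise. Here max(xᵢ) = 5.96.
Posterior ∝ θ^(−4) · θ^(−6) = θ^(−10) on θ ≥ max(3.5, 5.96) = 5.96.
This density is strictly decreasing in θ, so the posterior mode lies at the lower boundary of the support.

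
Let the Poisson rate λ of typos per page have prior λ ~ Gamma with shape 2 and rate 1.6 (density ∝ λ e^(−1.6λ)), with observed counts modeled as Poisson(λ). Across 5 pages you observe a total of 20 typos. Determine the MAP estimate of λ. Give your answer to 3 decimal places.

λ̂_MAP = 3.182

Σxᵢ = 20, n = 5.
Posterior ∝ λe^(−1.6λ) · λ^20e^(−5λ) = λ^21e^(−6.6λ), i.e. Gamma(shape=22, rate=6.6).
The mode of a Gamma(a, b) with a ≥ 1 (shape–rate) is (a−1)/b = 21/6.6 ≈ 3.182.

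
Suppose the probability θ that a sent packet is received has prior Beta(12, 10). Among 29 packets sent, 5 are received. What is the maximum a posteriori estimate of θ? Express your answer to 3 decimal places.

θ̂_MAP = 0.327

Prior: Beta(12, 10).
Data: 5 successes in 29 trials. The binomial likelihood contributes θ^5(1−θ)^24, so the posterior is Beta(12+5, 10+24) = Beta(17, 34).
For Beta(a, b) with a, b > 1 the mode is (a−1)/(a+b−2) = 16/49 ≈ 0.327.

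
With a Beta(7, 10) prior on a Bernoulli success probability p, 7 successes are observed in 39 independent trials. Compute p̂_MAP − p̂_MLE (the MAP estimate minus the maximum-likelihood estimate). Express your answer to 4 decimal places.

MAP − MLE = 0.0613

Posterior is Beta(14, 42); MAP = (14−1)/(56−2) = 13/54 ≈ 0.24074.
MLE ignores the prior: p̂_MLE = k/n = 7/39 ≈ 0.17949.
Difference = 13/54 − 7/39 = 43/702 ≈ 0.0613.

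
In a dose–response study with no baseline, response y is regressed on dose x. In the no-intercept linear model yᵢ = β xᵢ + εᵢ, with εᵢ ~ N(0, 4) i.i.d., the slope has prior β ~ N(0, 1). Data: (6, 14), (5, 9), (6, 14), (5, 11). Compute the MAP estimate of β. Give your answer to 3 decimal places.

β̂_MAP = 2.127

log p(β | y) = −Σ(yᵢ − βxᵢ)²/(2·4) − β²/(2·1) + const.
Setting the derivative to zero: Σxᵢ(yᵢ − βxᵢ)/4 − β/1 = 0, so β = Σxᵢyᵢ / (Σxᵢ² + σ²/τ²).
Σxᵢyᵢ = 6·14 + 5·9 + 6·14 + 5·11 = 268; Σxᵢ² = 122; σ²/τ² = 4.
β̂_MAP = 268 / (122 + 4) = 268/126 ≈ 2.127.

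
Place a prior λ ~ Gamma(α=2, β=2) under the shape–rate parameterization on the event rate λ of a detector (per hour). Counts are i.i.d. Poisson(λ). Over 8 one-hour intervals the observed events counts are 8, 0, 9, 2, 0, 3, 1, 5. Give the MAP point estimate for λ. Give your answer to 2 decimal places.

Σxᵢ = 8+0+9+2+0+3+1+5 = 28, with n = 8.
Posterior ∝ λe^(−2λ) · λ^28e^(−8λ) = λ^29e^(−10λ), i.e. Gamma(shape=30, rate=10).
The mode of a Gamma(a, b) with a ≥ 1 (shape–rate) is (a−1)/b = 29/10 ≈ 2.90.

λ̂_MAP = 2.90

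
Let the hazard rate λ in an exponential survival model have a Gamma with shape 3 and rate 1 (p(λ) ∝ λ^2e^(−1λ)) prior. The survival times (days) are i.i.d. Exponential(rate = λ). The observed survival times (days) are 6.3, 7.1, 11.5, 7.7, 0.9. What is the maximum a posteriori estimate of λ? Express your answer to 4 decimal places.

The Exponential(rate=λ) likelihood is ∝ λ^n e^(−λΣtᵢ). Here n = 5 and Σtᵢ = 6.3 + 7.1 + 11.5 + 7.7 + 0.9 = 33.5.
Posterior ∝ λ^2e^(−1λ) · λ^5e^(−33.5λ) = λ^7e^(−34.5λ), i.e. Gamma(8, 34.5).
Mode = (a−1)/b = 7/34.5 ≈ 0.2029.

λ̂_MAP = 0.2029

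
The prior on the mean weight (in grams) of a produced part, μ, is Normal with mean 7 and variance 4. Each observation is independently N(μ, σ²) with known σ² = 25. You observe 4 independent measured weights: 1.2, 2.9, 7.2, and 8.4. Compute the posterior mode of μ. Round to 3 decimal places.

n = 4; x̄ = (1.2 + 2.9 + 7.2 + 8.4)/4 = 19.7/4 = 4.925.
For a Normal prior and Normal likelihood with known variance, the posterior is Normal; its mode equals its mean, the precision-weighted average.
Prior precision 1/σ₀² = 1/4 = 0.25; data precision n/σ² = 4/25 = 0.16.
μ̂ = (0.25·7 + 0.16·4.925) / (0.25 + 0.16) = 2.538/0.41 = 1269/205 ≈ 6.190.

μ̂_MAP = 6.190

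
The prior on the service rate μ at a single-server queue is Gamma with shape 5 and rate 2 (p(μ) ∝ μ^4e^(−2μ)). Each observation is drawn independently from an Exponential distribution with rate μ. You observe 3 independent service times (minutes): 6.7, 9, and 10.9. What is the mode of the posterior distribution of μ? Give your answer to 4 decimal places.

The Exponential(rate=μ) likelihood is ∝ μ^n e^(−μΣtᵢ). Here n = 3 and Σtᵢ = 6.7 + 9 + 10.9 = 26.6.
Posterior ∝ μ^4e^(−2μ) · μ^3e^(−26.6μ) = μ^7e^(−28.6μ), i.e. Gamma(8, 28.6).
Mode = (a−1)/b = 7/28.6 ≈ 0.2448.

μ̂_MAP = 0.2448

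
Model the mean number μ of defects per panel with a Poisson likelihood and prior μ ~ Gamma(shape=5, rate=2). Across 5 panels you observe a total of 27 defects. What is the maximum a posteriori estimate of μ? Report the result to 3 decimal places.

μ̂_MAP = 4.429

Σxᵢ = 27, n = 5.
Posterior ∝ μ^4e^(−2μ) · μ^27e^(−5μ) = μ^31e^(−7μ), i.e. Gamma(shape=32, rate=7).
The mode of a Gamma(a, b) with a ≥ 1 (shape–rate) is (a−1)/b = 31/7 ≈ 4.429.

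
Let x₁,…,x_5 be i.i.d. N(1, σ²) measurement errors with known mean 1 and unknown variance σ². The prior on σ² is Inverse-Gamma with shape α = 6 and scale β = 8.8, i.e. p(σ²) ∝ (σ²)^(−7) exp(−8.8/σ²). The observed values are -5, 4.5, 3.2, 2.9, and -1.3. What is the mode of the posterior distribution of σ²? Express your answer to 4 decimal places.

σ̂²_MAP = 4.1889

Sum of squared deviations about the known mean: SS = (-5−1)² + (4.5−1)² + (3.2−1)² + (2.9−1)² + (-1.3−1)² = 61.99.
The Normal likelihood contributes (σ²)^(−n/2) exp(−SS/(2σ²)), so the posterior is Inverse-Gamma(α + n/2, β + SS/2) = Inverse-Gamma(8.5, 39.795).
The mode of Inverse-Gamma(a, b) is b/(a+1) = 39.795/9.5 ≈ 4.1889.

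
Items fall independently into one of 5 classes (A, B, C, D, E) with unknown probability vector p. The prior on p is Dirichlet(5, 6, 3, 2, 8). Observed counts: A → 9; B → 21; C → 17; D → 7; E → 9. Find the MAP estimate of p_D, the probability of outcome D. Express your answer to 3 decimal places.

The posterior is Dirichlet(αᵢ + nᵢ) = Dirichlet(14, 27, 20, 9, 17).
For a Dirichlet(a₁,…,a_K) with all aᵢ > 1, the mode has j-th component (aⱼ − 1)/(Σaᵢ − K).
Here Σaᵢ = 87 and K = 5, so p_D = (9 − 1)/(87 − 5) = 8/82 ≈ 0.098.

MAP estimate of p_D = 0.098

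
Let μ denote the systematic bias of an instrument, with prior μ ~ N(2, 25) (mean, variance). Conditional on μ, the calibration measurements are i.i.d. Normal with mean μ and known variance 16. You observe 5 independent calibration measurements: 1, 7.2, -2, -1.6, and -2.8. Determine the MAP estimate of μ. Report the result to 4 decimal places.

μ̂_MAP = 0.5461

n = 5; x̄ = (1 + 7.2 + (-2) + (-1.6) + (-2.8))/5 = 1.8/5 = 0.36.
For a Normal prior and Normal likelihood with known variance, the posterior is Normal; its mode equals its mean, the precision-weighted average.
Prior precision 1/σ₀² = 1/25 = 0.04; data precision n/σ² = 5/16 = 0.3125.
μ̂ = (0.04·2 + 0.3125·0.36) / (0.04 + 0.3125) = 0.1925/0.3525 = 77/141 ≈ 0.5461.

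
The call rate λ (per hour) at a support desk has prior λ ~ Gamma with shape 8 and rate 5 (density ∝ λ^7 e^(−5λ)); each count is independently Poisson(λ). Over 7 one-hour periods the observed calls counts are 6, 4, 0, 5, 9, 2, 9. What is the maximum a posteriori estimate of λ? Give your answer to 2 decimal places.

Σxᵢ = 6+4+0+5+9+2+9 = 35, with n = 7.
Posterior ∝ λ^7e^(−5λ) · λ^35e^(−7λ) = λ^42e^(−12λ), i.e. Gamma(shape=43, rate=12).
The mode of a Gamma(a, b) with a ≥ 1 (shape–rate) is (a−1)/b = 42/12 ≈ 3.50.

λ̂_MAP = 3.50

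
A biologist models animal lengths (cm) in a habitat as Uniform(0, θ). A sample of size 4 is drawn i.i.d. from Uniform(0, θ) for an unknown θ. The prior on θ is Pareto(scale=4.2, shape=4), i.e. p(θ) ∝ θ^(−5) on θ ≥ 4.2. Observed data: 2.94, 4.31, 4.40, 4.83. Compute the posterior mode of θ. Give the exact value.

θ̂_MAP = 4.83

The Uniform(0, θ) likelihood is θ^(−n) for θ ≥ max(xᵢ), zero otherwise. Here max(xᵢ) = 4.83.
Posterior ∝ θ^(−5) · θ^(−4) = θ^(−9) on θ ≥ max(4.2, 4.83) = 4.83.
This density is strictly decreasing in θ, so the posterior mode lies at the lower boundary of the support.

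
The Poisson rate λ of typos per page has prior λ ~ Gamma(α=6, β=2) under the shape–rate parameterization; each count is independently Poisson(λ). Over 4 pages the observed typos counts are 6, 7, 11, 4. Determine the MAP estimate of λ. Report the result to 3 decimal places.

λ̂_MAP = 5.500

Σxᵢ = 6+7+11+4 = 28, with n = 4.
Posterior ∝ λ^5e^(−2λ) · λ^28e^(−4λ) = λ^33e^(−6λ), i.e. Gamma(shape=34, rate=6).
The mode of a Gamma(a, b) with a ≥ 1 (shape–rate) is (a−1)/b = 33/6 ≈ 5.500.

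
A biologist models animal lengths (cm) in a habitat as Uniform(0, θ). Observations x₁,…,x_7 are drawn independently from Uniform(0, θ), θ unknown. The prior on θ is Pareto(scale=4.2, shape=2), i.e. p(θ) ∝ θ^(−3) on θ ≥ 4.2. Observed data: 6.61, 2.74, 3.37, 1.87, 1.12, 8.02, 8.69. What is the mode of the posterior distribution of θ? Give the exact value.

The Uniform(0, θ) likelihood is θ^(−n) for θ ≥ max(xᵢ), zero otherwise. Here max(xᵢ) = 8.69.
Posterior ∝ θ^(−3) · θ^(−7) = θ^(−10) on θ ≥ max(4.2, 8.69) = 8.69.
This density is strictly decreasing in θ, so the posterior mode lies at the lower boundary of the support.

θ̂_MAP = 8.69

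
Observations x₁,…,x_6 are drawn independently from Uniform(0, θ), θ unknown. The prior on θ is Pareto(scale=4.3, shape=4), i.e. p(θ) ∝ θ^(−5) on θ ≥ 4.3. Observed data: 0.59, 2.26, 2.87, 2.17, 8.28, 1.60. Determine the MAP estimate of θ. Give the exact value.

θ̂_MAP = 8.28

The Uniform(0, θ) likelihood is θ^(−n) for θ ≥ max(xᵢ), zero otherwise. Here max(xᵢ) = 8.28.
Posterior ∝ θ^(−5) · θ^(−6) = θ^(−11) on θ ≥ max(4.3, 8.28) = 8.28.
This density is strictly decreasing in θ, so the posterior mode lies at the lower boundary of the support.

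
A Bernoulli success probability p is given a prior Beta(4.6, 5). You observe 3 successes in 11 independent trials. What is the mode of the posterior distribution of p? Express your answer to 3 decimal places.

p̂_MAP = 0.355

Prior: Beta(4.6, 5).
Data: 3 successes in 11 trials. The binomial likelihood contributes p^3(1−p)^8, so the posterior is Beta(4.6+3, 5+8) = Beta(7.6, 13).
For Beta(a, b) with a, b > 1 the mode is (a−1)/(a+b−2) = 6.6/18.6 ≈ 0.355.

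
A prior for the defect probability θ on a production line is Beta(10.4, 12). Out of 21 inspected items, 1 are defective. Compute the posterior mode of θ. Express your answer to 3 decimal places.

θ̂_MAP = 0.251

Prior: Beta(10.4, 12).
Data: 1 success in 21 trials. The binomial likelihood contributes θ(1−θ)^20, so the posterior is Beta(10.4+1, 12+20) = Beta(11.4, 32).
For Beta(a, b) with a, b > 1 the mode is (a−1)/(a+b−2) = 10.4/41.4 ≈ 0.251.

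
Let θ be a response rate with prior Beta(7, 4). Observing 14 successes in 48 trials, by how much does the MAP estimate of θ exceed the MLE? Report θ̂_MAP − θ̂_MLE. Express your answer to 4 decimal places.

MAP − MLE = 0.0592

Posterior is Beta(21, 38); MAP = (21−1)/(59−2) = 20/57 ≈ 0.35088.
MLE ignores the prior: θ̂_MLE = k/n = 14/48 ≈ 0.29167.
Difference = 20/57 − 14/48 = 9/152 ≈ 0.0592.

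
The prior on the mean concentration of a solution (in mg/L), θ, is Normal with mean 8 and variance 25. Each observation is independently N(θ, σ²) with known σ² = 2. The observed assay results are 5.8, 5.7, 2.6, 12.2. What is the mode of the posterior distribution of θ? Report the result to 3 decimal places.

n = 4; x̄ = (5.8 + 5.7 + 2.6 + 12.2)/4 = 26.3/4 = 6.575.
For a Normal prior and Normal likelihood with known variance, the posterior is Normal; its mode equals its mean, the precision-weighted average.
Prior precision 1/σ₀² = 1/25 = 0.04; data precision n/σ² = 4/2 = 2.
θ̂ = (0.04·8 + 2·6.575) / (0.04 + 2) = 13.47/2.04 = 449/68 ≈ 6.603.

θ̂_MAP = 6.603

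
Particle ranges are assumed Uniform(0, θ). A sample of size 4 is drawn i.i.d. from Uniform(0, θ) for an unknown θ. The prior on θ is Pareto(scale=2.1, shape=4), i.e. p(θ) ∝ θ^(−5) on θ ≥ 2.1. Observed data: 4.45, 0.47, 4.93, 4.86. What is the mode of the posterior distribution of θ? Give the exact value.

θ̂_MAP = 4.93

The Uniform(0, θ) likelihood is θ^(−n) for θ ≥ max(xᵢ), zero otherwise. Here max(xᵢ) = 4.93.
Posterior ∝ θ^(−5) · θ^(−4) = θ^(−9) on θ ≥ max(2.1, 4.93) = 4.93.
This density is strictly decreasing in θ, so the posterior mode lies at the lower boundary of the support.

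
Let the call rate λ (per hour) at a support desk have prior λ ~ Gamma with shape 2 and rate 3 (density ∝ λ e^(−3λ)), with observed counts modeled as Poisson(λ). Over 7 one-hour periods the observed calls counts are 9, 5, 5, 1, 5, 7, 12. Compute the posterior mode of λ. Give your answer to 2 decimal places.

λ̂_MAP = 4.50

Σxᵢ = 9+5+5+1+5+7+12 = 44, with n = 7.
Posterior ∝ λe^(−3λ) · λ^44e^(−7λ) = λ^45e^(−10λ), i.e. Gamma(shape=46, rate=10).
The mode of a Gamma(a, b) with a ≥ 1 (shape–rate) is (a−1)/b = 45/10 ≈ 4.50.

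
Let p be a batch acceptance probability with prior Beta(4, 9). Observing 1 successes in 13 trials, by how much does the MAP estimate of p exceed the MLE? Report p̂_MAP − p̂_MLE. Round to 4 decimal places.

Posterior is Beta(5, 21); MAP = (5−1)/(26−2) = 4/24 ≈ 0.16667.
MLE ignores the prior: p̂_MLE = k/n = 1/13 ≈ 0.07692.
Difference = 4/24 − 1/13 = 7/78 ≈ 0.0897.

MAP − MLE = 0.0897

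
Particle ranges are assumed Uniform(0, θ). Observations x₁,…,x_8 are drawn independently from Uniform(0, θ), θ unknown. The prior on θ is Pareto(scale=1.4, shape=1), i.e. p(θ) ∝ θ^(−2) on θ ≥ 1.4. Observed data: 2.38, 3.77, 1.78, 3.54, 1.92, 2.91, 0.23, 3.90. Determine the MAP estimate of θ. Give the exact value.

θ̂_MAP = 3.90

The Uniform(0, θ) likelihood is θ^(−n) for θ ≥ max(xᵢ), zero otherwise. Here max(xᵢ) = 3.90.
Posterior ∝ θ^(−2) · θ^(−8) = θ^(−10) on θ ≥ max(1.4, 3.90) = 3.90.
This density is strictly decreasing in θ, so the posterior mode lies at the lower boundary of the support.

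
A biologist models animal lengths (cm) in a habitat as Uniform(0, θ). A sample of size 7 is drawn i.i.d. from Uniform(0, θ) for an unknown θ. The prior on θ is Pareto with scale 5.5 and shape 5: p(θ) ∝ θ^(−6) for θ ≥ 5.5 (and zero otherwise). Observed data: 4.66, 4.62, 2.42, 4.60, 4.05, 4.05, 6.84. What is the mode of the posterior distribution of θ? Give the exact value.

θ̂_MAP = 6.84

The Uniform(0, θ) likelihood is θ^(−n) for θ ≥ max(xᵢ), zero otherwise. Here max(xᵢ) = 6.84.
Posterior ∝ θ^(−6) · θ^(−7) = θ^(−13) on θ ≥ max(5.5, 6.84) = 6.84.
This density is strictly decreasing in θ, so the posterior mode lies at the lower boundary of the support.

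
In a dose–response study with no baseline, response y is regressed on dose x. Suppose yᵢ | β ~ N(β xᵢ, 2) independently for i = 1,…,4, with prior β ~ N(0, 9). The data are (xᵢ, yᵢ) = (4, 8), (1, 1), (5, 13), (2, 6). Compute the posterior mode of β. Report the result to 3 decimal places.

log p(β | y) = −Σ(yᵢ − βxᵢ)²/(2·2) − β²/(2·9) + const.
Setting the derivative to zero: Σxᵢ(yᵢ − βxᵢ)/2 − β/9 = 0, so β = Σxᵢyᵢ / (Σxᵢ² + σ²/τ²).
Σxᵢyᵢ = 4·8 + 1·1 + 5·13 + 2·6 = 110; Σxᵢ² = 46; σ²/τ² = 2/9.
β̂_MAP = 110 / (46 + 2/9) = 110/(416/9) = 495/208 ≈ 2.380.

β̂_MAP = 2.380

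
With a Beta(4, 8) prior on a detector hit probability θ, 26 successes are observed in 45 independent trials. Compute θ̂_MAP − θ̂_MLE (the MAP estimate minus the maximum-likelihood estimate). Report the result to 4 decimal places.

Posterior is Beta(30, 27); MAP = (30−1)/(57−2) = 29/55 ≈ 0.52727.
MLE ignores the prior: θ̂_MLE = k/n = 26/45 ≈ 0.57778.
Difference = 29/55 − 26/45 = -5/99 ≈ -0.0505.

MAP − MLE = -0.0505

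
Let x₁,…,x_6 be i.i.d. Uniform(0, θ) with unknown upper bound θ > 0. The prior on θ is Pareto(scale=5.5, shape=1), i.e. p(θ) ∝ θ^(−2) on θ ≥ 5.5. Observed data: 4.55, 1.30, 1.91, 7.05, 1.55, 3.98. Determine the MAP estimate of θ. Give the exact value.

θ̂_MAP = 7.05

The Uniform(0, θ) likelihood is θ^(−n) for θ ≥ max(xᵢ), zero otherwise. Here max(xᵢ) = 7.05.
Posterior ∝ θ^(−2) · θ^(−6) = θ^(−8) on θ ≥ max(5.5, 7.05) = 7.05.
This density is strictly decreasing in θ, so the posterior mode lies at the lower boundary of the support.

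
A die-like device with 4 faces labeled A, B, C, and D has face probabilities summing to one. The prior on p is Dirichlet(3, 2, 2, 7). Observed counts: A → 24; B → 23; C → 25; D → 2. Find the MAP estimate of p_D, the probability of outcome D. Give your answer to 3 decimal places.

The posterior is Dirichlet(αᵢ + nᵢ) = Dirichlet(27, 25, 27, 9).
For a Dirichlet(a₁,…,a_K) with all aᵢ > 1, the mode has j-th component (aⱼ − 1)/(Σaᵢ − K).
Here Σaᵢ = 88 and K = 4, so p_D = (9 − 1)/(88 − 4) = 8/84 ≈ 0.095.

MAP estimate of p_D = 0.095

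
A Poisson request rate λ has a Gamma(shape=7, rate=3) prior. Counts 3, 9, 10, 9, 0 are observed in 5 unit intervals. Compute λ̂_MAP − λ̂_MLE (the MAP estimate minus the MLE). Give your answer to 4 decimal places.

MAP − MLE = -1.5750

Σxᵢ = 31. Posterior is Gamma(38, 8); MAP = (38−1)/8 = 37/8 ≈ 4.62500.
MLE = x̄ = 31/5 ≈ 6.20000.
Difference = 37/8 − 31/5 = -63/40 ≈ -1.5750.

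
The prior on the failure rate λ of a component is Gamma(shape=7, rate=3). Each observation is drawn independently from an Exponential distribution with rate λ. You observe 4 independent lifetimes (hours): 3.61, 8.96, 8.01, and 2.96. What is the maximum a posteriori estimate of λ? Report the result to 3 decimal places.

λ̂_MAP = 0.377

The Exponential(rate=λ) likelihood is ∝ λ^n e^(−λΣtᵢ). Here n = 4 and Σtᵢ = 3.61 + 8.96 + 8.01 + 2.96 = 23.54.
Posterior ∝ λ^6e^(−3λ) · λ^4e^(−23.54λ) = λ^10e^(−26.54λ), i.e. Gamma(11, 26.54).
Mode = (a−1)/b = 10/26.54 ≈ 0.377.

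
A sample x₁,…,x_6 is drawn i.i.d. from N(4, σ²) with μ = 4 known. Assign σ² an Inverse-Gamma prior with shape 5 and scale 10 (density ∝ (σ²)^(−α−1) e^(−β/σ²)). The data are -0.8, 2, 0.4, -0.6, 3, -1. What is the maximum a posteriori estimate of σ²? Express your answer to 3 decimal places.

Sum of squared deviations about the known mean: SS = (-0.8−4)² + (2−4)² + (0.4−4)² + (-0.6−4)² + (3−4)² + (-1−4)² = 87.16.
The Normal likelihood contributes (σ²)^(−n/2) exp(−SS/(2σ²)), so the posterior is Inverse-Gamma(α + n/2, β + SS/2) = Inverse-Gamma(8, 53.58).
The mode of Inverse-Gamma(a, b) is b/(a+1) = 53.58/9 ≈ 5.953.

σ̂²_MAP = 5.953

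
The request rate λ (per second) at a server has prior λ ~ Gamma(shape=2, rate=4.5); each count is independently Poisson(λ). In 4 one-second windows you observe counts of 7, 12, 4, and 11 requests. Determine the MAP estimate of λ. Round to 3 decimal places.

λ̂_MAP = 4.118

Σxᵢ = 7+12+4+11 = 34, with n = 4.
Posterior ∝ λe^(−4.5λ) · λ^34e^(−4λ) = λ^35e^(−8.5λ), i.e. Gamma(shape=36, rate=8.5).
The mode of a Gamma(a, b) with a ≥ 1 (shape–rate) is (a−1)/b = 35/8.5 ≈ 4.118.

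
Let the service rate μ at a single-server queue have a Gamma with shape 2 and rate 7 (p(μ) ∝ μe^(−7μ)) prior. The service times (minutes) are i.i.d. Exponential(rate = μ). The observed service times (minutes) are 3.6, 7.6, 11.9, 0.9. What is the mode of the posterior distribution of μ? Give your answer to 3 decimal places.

The Exponential(rate=μ) likelihood is ∝ μ^n e^(−μΣtᵢ). Here n = 4 and Σtᵢ = 3.6 + 7.6 + 11.9 + 0.9 = 24.
Posterior ∝ μe^(−7μ) · μ^4e^(−24μ) = μ^5e^(−31μ), i.e. Gamma(6, 31).
Mode = (a−1)/b = 5/31 ≈ 0.161.

μ̂_MAP = 0.161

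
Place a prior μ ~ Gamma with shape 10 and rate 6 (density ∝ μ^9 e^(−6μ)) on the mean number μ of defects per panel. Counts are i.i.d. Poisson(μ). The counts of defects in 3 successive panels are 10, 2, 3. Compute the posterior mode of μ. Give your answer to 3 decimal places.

μ̂_MAP = 2.667

Σxᵢ = 10+2+3 = 15, with n = 3.
Posterior ∝ μ^9e^(−6μ) · μ^15e^(−3μ) = μ^24e^(−9μ), i.e. Gamma(shape=25, rate=9).
The mode of a Gamma(a, b) with a ≥ 1 (shape–rate) is (a−1)/b = 24/9 ≈ 2.667.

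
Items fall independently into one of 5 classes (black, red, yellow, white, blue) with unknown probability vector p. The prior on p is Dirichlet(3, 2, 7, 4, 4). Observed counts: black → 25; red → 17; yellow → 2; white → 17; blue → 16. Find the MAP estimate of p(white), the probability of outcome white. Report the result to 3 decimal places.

MAP estimate of p(white) = 0.217

The posterior is Dirichlet(αᵢ + nᵢ) = Dirichlet(28, 19, 9, 21, 20).
For a Dirichlet(a₁,…,a_K) with all aᵢ > 1, the mode has j-th component (aⱼ − 1)/(Σaᵢ − K).
Here Σaᵢ = 97 and K = 5, so p(white) = (21 − 1)/(97 − 5) = 20/92 ≈ 0.217.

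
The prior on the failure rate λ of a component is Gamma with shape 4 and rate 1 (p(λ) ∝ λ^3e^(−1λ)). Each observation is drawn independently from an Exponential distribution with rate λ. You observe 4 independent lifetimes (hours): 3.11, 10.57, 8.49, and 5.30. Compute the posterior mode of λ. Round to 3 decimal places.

The Exponential(rate=λ) likelihood is ∝ λ^n e^(−λΣtᵢ). Here n = 4 and Σtᵢ = 3.11 + 10.57 + 8.49 + 5.30 = 27.47.
Posterior ∝ λ^3e^(−1λ) · λ^4e^(−27.47λ) = λ^7e^(−28.47λ), i.e. Gamma(8, 28.47).
Mode = (a−1)/b = 7/28.47 ≈ 0.246.

λ̂_MAP = 0.246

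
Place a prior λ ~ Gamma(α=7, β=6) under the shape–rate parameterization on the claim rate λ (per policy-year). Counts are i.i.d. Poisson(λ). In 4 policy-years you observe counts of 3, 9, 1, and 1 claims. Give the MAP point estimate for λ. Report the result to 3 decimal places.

Σxᵢ = 3+9+1+1 = 14, with n = 4.
Posterior ∝ λ^6e^(−6λ) · λ^14e^(−4λ) = λ^20e^(−10λ), i.e. Gamma(shape=21, rate=10).
The mode of a Gamma(a, b) with a ≥ 1 (shape–rate) is (a−1)/b = 20/10 ≈ 2.000.

λ̂_MAP = 2.000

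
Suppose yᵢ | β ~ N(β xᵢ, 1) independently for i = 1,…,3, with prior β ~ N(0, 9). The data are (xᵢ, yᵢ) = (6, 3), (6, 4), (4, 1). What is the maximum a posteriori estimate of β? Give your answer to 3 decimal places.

β̂_MAP = 0.522

log p(β | y) = −Σ(yᵢ − βxᵢ)²/(2·1) − β²/(2·9) + const.
Setting the derivative to zero: Σxᵢ(yᵢ − βxᵢ)/1 − β/9 = 0, so β = Σxᵢyᵢ / (Σxᵢ² + σ²/τ²).
Σxᵢyᵢ = 6·3 + 6·4 + 4·1 = 46; Σxᵢ² = 88; σ²/τ² = 1/9.
β̂_MAP = 46 / (88 + 1/9) = 46/(793/9) = 414/793 ≈ 0.522.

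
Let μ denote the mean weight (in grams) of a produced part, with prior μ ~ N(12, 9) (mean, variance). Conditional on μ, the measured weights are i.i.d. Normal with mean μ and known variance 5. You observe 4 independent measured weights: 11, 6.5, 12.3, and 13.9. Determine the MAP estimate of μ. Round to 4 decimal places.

μ̂_MAP = 11.0561

n = 4; x̄ = (11 + 6.5 + 12.3 + 13.9)/4 = 43.7/4 = 10.925.
For a Normal prior and Normal likelihood with known variance, the posterior is Normal; its mode equals its mean, the precision-weighted average.
Prior precision 1/σ₀² = 1/9; data precision n/σ² = 4/5 = 0.8.
μ̂ = ((1/9)·12 + 0.8·10.925) / (1/9 + 0.8) = (1511/150)/(41/45) = 4533/410 ≈ 11.0561.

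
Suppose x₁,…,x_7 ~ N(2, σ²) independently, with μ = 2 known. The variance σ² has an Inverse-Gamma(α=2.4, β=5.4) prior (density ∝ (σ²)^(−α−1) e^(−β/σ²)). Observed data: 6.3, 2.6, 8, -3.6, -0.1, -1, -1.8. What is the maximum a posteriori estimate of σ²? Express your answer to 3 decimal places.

Sum of squared deviations about the known mean: SS = (6.3−2)² + (2.6−2)² + (8−2)² + (-3.6−2)² + (-0.1−2)² + (-1−2)² + (-1.8−2)² = 114.06.
The Normal likelihood contributes (σ²)^(−n/2) exp(−SS/(2σ²)), so the posterior is Inverse-Gamma(α + n/2, β + SS/2) = Inverse-Gamma(5.9, 62.43).
The mode of Inverse-Gamma(a, b) is b/(a+1) = 62.43/6.9 ≈ 9.048.

σ̂²_MAP = 9.048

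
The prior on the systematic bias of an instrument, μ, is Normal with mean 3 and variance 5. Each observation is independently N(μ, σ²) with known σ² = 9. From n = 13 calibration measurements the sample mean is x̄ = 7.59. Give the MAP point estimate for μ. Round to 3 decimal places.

μ̂_MAP = 7.032

n = 13, x̄ = 7.59.
For a Normal prior and Normal likelihood with known variance, the posterior is Normal; its mode equals its mean, the precision-weighted average.
Prior precision 1/σ₀² = 1/5 = 0.2; data precision n/σ² = 13/9.
μ̂ = (0.2·3 + (13/9)·7.59) / (0.2 + 13/9) = (3469/300)/(74/45) = 10407/1480 ≈ 7.032.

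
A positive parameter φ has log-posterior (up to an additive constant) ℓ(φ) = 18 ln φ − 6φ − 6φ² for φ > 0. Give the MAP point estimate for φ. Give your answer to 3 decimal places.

φ̂_MAP = 1.000

ℓ'(φ) = 18/φ − 6 − 12φ. Setting this to zero and multiplying by φ: 12φ² + 6φ − 18 = 0.
φ = (−6 + √(6² + 4·12·18)) / (2·12) = (−6 + √900) / 24 = (−6 + 30)/24 = 1.
ℓ''(φ) = −18/φ² − 12 < 0, confirming a maximum.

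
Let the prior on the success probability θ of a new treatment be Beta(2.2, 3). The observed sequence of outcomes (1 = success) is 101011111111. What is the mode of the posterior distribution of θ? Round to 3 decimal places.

Prior: Beta(2.2, 3).
Data: 10 successes in 12 trials (from the sequence). The binomial likelihood contributes θ^10(1−θ)^2, so the posterior is Beta(2.2+10, 3+2) = Beta(12.2, 5).
For Beta(a, b) with a, b > 1 the mode is (a−1)/(a+b−2) = 11.2/15.2 ≈ 0.737.

θ̂_MAP = 0.737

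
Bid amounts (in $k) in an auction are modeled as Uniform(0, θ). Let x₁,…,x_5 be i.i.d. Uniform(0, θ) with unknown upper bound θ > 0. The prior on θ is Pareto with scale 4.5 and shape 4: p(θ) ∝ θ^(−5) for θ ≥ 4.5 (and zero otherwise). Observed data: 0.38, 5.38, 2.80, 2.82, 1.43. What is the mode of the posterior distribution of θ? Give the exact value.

The Uniform(0, θ) likelihood is θ^(−n) for θ ≥ max(xᵢ), zero otherwise. Here max(xᵢ) = 5.38.
Posterior ∝ θ^(−5) · θ^(−5) = θ^(−10) on θ ≥ max(4.5, 5.38) = 5.38.
This density is strictly decreasing in θ, so the posterior mode lies at the lower boundary of the support.

θ̂_MAP = 5.38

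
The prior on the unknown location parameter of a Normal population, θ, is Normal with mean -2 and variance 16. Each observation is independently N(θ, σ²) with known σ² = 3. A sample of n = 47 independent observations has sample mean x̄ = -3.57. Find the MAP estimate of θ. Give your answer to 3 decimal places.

n = 47, x̄ = -3.57.
For a Normal prior and Normal likelihood with known variance, the posterior is Normal; its mode equals its mean, the precision-weighted average.
Prior precision 1/σ₀² = 1/16 = 0.0625; data precision n/σ² = 47/3.
θ̂ = (0.0625·(-2) + (47/3)·(-3.57)) / (0.0625 + 47/3) = (-56.055)/(755/48) = -67266/18875 ≈ -3.564.

θ̂_MAP = -3.564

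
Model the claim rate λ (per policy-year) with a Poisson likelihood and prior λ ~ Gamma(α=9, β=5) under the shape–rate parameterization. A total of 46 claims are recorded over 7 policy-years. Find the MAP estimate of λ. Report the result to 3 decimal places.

Σxᵢ = 46, n = 7.
Posterior ∝ λ^8e^(−5λ) · λ^46e^(−7λ) = λ^54e^(−12λ), i.e. Gamma(shape=55, rate=12).
The mode of a Gamma(a, b) with a ≥ 1 (shape–rate) is (a−1)/b = 54/12 ≈ 4.500.

λ̂_MAP = 4.500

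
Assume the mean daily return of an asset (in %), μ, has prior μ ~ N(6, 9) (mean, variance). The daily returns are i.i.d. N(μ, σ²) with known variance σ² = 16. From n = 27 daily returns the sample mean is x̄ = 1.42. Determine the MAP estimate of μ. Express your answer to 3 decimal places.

n = 27, x̄ = 1.42.
For a Normal prior and Normal likelihood with known variance, the posterior is Normal; its mode equals its mean, the precision-weighted average.
Prior precision 1/σ₀² = 1/9; data precision n/σ² = 27/16 = 1.6875.
μ̂ = ((1/9)·6 + 1.6875·1.42) / (1/9 + 1.6875) = (7351/2400)/(259/144) = 22053/12950 ≈ 1.703.

μ̂_MAP = 1.703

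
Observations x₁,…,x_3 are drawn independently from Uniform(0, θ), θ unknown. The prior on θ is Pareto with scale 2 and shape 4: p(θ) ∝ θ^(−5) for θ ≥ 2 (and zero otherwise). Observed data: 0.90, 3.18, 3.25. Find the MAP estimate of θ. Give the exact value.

The Uniform(0, θ) likelihood is θ^(−n) for θ ≥ max(xᵢ), zero otherwise. Here max(xᵢ) = 3.25.
Posterior ∝ θ^(−5) · θ^(−3) = θ^(−8) on θ ≥ max(2, 3.25) = 3.25.
This density is strictly decreasing in θ, so the posterior mode lies at the lower boundary of the support.

θ̂_MAP = 3.25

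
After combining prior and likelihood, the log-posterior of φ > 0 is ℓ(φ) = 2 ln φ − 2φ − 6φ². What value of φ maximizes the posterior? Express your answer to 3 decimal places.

ℓ'(φ) = 2/φ − 2 − 12φ. Setting this to zero and multiplying by φ: 12φ² + 2φ − 2 = 0.
φ = (−2 + √(2² + 4·12·2)) / (2·12) = (−2 + √100) / 24 = (−2 + 10)/24 = 1/3.
ℓ''(φ) = −2/φ² − 12 < 0, confirming a maximum.

φ̂_MAP = 0.333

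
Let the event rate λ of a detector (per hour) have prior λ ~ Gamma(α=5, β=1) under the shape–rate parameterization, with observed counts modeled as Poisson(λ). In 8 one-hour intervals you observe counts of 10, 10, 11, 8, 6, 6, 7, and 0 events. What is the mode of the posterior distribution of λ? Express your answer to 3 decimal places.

Σxᵢ = 10+10+11+8+6+6+7+0 = 58, with n = 8.
Posterior ∝ λ^4e^(−1λ) · λ^58e^(−8λ) = λ^62e^(−9λ), i.e. Gamma(shape=63, rate=9).
The mode of a Gamma(a, b) with a ≥ 1 (shape–rate) is (a−1)/b = 62/9 ≈ 6.889.

λ̂_MAP = 6.889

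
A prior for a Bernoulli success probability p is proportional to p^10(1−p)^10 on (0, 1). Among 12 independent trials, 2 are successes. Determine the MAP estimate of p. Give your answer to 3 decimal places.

p̂_MAP = 0.375

The prior density ∝ p^10(1−p)^10 is the kernel of Beta(11, 11).
Data: 2 successes in 12 trials. The binomial likelihood contributes p^2(1−p)^10, so the posterior is Beta(11+2, 11+10) = Beta(13, 21).
For Beta(a, b) with a, b > 1 the mode is (a−1)/(a+b−2) = 12/32 ≈ 0.375.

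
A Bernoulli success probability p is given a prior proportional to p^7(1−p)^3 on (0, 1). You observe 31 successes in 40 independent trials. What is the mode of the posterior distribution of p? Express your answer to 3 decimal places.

The prior density ∝ p^7(1−p)^3 is the kernel of Beta(8, 4).
Data: 31 successes in 40 trials. The binomial likelihood contributes p^31(1−p)^9, so the posterior is Beta(8+31, 4+9) = Beta(39, 13).
For Beta(a, b) with a, b > 1 the mode is (a−1)/(a+b−2) = 38/50 ≈ 0.760.

p̂_MAP = 0.760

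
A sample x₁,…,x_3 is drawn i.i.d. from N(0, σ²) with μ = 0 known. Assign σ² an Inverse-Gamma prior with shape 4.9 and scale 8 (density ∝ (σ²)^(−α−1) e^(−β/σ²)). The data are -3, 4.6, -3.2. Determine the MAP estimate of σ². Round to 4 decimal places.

σ̂²_MAP = 3.8108

Sum of squared deviations about the known mean: SS = (-3−0)² + (4.6−0)² + (-3.2−0)² = 40.4.
The Normal likelihood contributes (σ²)^(−n/2) exp(−SS/(2σ²)), so the posterior is Inverse-Gamma(α + n/2, β + SS/2) = Inverse-Gamma(6.4, 28.2).
The mode of Inverse-Gamma(a, b) is b/(a+1) = 28.2/7.4 ≈ 3.8108.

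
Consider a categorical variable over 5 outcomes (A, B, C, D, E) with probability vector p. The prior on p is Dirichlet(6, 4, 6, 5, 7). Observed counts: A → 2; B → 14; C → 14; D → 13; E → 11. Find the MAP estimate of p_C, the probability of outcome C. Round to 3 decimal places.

MAP estimate of p_C = 0.247

The posterior is Dirichlet(αᵢ + nᵢ) = Dirichlet(8, 18, 20, 18, 18).
For a Dirichlet(a₁,…,a_K) with all aᵢ > 1, the mode has j-th component (aⱼ − 1)/(Σaᵢ − K).
Here Σaᵢ = 82 and K = 5, so p_C = (20 − 1)/(82 − 5) = 19/77 ≈ 0.247.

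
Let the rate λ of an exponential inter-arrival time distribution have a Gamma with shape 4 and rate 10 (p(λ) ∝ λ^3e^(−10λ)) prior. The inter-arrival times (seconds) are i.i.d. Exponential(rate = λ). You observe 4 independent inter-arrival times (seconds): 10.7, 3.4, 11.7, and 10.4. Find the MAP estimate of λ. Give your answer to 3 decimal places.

λ̂_MAP = 0.152

The Exponential(rate=λ) likelihood is ∝ λ^n e^(−λΣtᵢ). Here n = 4 and Σtᵢ = 10.7 + 3.4 + 11.7 + 10.4 = 36.2.
Posterior ∝ λ^3e^(−10λ) · λ^4e^(−36.2λ) = λ^7e^(−46.2λ), i.e. Gamma(8, 46.2).
Mode = (a−1)/b = 7/46.2 ≈ 0.152.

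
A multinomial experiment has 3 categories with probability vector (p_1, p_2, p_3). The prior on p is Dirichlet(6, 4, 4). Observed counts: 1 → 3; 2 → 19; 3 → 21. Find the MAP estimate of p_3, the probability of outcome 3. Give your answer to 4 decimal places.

MAP estimate: 0.4444

The posterior is Dirichlet(αᵢ + nᵢ) = Dirichlet(9, 23, 25).
For a Dirichlet(a₁,…,a_K) with all aᵢ > 1, the mode has j-th component (aⱼ − 1)/(Σaᵢ − K).
Here Σaᵢ = 57 and K = 3, so p_3 = (25 − 1)/(57 − 3) = 24/54 ≈ 0.4444.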